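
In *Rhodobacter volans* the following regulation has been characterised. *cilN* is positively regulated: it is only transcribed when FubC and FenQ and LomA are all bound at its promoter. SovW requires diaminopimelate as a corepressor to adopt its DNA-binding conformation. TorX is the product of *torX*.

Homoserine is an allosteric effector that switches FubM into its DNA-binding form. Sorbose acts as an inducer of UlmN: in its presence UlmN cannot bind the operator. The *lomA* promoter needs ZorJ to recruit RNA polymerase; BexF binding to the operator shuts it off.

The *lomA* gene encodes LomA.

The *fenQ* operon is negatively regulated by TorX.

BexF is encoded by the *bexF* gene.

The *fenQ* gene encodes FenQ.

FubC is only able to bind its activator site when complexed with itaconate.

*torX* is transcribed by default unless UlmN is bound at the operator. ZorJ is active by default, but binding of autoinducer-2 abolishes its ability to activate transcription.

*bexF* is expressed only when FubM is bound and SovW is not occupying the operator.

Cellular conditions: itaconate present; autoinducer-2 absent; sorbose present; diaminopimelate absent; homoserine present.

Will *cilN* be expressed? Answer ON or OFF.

Itaconate is present, so FubC is active.
Sorbose is present, so UlmN is inactive.
With no repressor bound, *torX* is transcribed.
So TorX is produced and active.
With repressor TorX bound, *fenQ* is not transcribed.
So FenQ is not produced.
Diaminopimelate is absent, so SovW is inactive.
Homoserine is present, so FubM is active.
No repressor is bound and FubM is active, so *bexF* is transcribed.
So BexF is produced and active.
Autoinducer-2 is absent, so ZorJ is active.
With repressor BexF bound, *lomA* is not transcribed.
So LomA is not produced.
Required activator FenQ is absent, so *cilN* is not transcribed.

OFF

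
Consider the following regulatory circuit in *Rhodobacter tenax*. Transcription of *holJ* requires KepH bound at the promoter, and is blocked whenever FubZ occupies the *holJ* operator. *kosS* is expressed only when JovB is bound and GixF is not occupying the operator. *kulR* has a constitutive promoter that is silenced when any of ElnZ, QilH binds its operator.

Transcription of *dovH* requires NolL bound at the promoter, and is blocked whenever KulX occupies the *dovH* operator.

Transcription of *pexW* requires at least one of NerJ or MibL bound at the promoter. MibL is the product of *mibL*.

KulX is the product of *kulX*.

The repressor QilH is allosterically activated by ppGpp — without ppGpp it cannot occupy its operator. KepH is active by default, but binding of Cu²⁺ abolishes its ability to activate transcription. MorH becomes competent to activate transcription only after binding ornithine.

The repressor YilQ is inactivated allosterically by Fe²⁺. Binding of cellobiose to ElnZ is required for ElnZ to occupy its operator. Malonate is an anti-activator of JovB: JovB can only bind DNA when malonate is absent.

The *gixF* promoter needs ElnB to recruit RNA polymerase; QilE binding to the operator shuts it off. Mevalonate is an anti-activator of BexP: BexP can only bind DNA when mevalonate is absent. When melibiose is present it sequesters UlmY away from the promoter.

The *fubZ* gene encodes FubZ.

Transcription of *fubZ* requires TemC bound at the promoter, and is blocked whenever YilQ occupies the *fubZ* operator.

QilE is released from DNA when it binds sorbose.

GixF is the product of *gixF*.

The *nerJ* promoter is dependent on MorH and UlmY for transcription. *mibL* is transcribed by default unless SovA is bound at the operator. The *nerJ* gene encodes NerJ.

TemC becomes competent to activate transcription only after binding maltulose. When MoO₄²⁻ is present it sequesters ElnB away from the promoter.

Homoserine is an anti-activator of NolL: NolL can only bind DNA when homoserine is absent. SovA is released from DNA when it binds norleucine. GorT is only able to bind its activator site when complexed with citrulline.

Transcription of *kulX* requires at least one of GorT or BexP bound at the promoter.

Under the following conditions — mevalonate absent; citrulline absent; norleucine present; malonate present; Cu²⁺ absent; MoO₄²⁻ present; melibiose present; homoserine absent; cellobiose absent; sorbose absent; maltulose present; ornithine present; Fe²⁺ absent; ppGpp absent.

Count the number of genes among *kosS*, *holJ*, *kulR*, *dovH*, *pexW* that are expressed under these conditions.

3

Malonate is present, so JovB is inactive.
Sorbose is absent, so QilE is active.
MoO₄²⁻ is present, so ElnB is inactive.
With repressor QilE bound, *gixF* is not transcribed.
So GixF is not produced.
Required activator JovB is absent, so *kosS* is not transcribed.
→ *kosS* is OFF.
Cu²⁺ is absent, so KepH is active.
Maltulose is present, so TemC is active.
Fe²⁺ is absent, so YilQ is active.
With repressor YilQ bound, *fubZ* is not transcribed.
So FubZ is not produced.
No repressor is bound and KepH is active, so *holJ* is transcribed.
→ *holJ* is ON.
Cellobiose is absent, so ElnZ is inactive.
ppGpp is absent, so QilH is inactive.
With no repressor bound, *kulR* is transcribed.
→ *kulR* is ON.
Homoserine is absent, so NolL is active.
Citrulline is absent, so GorT is inactive.
Mevalonate is absent, so BexP is active.
Activator BexP is present, so *kulX* is transcribed.
So KulX is produced and active.
With repressor KulX bound, *dovH* is not transcribed.
→ *dovH* is OFF.
Ornithine is present, so MorH is active.
Melibiose is present, so UlmY is inactive.
Required activator UlmY is absent, so *nerJ* is not transcribed.
So NerJ is not produced.
Norleucine is present, so SovA is inactive.
With no repressor bound, *mibL* is transcribed.
So MibL is produced and active.
Activator MibL is present, so *pexW* is transcribed.
→ *pexW* is ON.
3 of the 5 genes are transcribed.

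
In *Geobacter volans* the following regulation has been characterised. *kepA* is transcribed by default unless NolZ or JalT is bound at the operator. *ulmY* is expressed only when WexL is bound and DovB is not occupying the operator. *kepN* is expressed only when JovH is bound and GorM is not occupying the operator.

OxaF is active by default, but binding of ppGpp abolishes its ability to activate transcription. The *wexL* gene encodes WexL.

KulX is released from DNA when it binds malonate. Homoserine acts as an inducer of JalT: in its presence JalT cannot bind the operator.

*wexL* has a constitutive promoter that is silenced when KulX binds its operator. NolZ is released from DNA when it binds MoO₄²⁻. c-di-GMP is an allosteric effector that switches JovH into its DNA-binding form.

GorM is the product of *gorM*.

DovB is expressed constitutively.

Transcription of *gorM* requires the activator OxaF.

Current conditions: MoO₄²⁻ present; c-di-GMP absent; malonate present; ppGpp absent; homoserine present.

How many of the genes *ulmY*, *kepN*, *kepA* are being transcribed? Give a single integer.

1

Malonate is present, so KulX is inactive.
With no repressor bound, *wexL* is transcribed.
So WexL is produced and active.
DovB is produced constitutively and is active.
With repressor DovB bound, *ulmY* is not transcribed.
→ *ulmY* is OFF.
ppGpp is absent, so OxaF is active.
No repressor is bound and OxaF is active, so *gorM* is transcribed.
So GorM is produced and active.
c-di-GMP is absent, so JovH is inactive.
With repressor GorM bound, *kepN* is not transcribed.
→ *kepN* is OFF.
MoO₄²⁻ is present, so NolZ is inactive.
Homoserine is present, so JalT is inactive.
With no repressor bound, *kepA* is transcribed.
→ *kepA* is ON.
1 of the 3 genes is transcribed.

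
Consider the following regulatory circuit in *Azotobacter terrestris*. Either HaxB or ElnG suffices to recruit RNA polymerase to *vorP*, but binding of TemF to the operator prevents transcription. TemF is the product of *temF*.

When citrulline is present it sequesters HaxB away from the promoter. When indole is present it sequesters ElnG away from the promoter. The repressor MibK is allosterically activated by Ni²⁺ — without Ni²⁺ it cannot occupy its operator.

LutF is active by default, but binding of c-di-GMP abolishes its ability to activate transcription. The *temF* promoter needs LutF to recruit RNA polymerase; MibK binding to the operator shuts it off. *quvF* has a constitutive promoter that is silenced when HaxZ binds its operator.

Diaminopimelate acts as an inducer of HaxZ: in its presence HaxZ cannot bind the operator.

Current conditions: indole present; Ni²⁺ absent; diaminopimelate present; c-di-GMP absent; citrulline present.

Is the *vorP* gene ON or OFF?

Ni²⁺ is absent, so MibK is inactive.
c-di-GMP is absent, so LutF is active.
No repressor is bound and LutF is active, so *temF* is transcribed.
So TemF is produced and active.
Citrulline is present, so HaxB is inactive.
Indole is present, so ElnG is inactive.
With repressor TemF bound, *vorP* is not transcribed.

OFF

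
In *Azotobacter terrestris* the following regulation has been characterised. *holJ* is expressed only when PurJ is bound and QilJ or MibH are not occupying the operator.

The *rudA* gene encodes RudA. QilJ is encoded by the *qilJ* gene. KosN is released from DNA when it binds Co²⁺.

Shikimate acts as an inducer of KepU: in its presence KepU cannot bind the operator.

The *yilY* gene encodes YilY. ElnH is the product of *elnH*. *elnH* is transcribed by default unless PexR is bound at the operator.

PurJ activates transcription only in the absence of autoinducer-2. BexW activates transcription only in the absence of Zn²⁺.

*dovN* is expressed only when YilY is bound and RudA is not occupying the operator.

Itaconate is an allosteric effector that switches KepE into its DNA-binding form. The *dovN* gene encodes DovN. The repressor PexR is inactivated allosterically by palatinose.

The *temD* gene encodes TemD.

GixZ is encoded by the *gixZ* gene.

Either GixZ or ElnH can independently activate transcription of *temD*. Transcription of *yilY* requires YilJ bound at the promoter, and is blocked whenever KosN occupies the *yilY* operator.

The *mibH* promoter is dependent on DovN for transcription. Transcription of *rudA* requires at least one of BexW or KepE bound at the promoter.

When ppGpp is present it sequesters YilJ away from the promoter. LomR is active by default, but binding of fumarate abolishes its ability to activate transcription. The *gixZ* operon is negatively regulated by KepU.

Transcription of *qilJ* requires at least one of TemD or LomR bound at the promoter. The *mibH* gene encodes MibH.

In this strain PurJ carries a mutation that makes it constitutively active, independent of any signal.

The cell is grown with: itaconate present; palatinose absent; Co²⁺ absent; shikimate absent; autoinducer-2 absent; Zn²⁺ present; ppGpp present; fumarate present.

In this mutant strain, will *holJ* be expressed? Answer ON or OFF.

ON

Shikimate is absent, so KepU is active.
With repressor KepU bound, *gixZ* is not transcribed.
So GixZ is not produced.
Palatinose is absent, so PexR is active.
With repressor PexR bound, *elnH* is not transcribed.
So ElnH is not produced.
No activator is available at the *temD* promoter, so *temD* is not transcribed.
So TemD is not produced.
Fumarate is present, so LomR is inactive.
No activator is available at the *qilJ* promoter, so *qilJ* is not transcribed.
So QilJ is not produced.
ppGpp is present, so YilJ is inactive.
Co²⁺ is absent, so KosN is active.
With repressor KosN bound, *yilY* is not transcribed.
So YilY is not produced.
Zn²⁺ is present, so BexW is inactive.
Itaconate is present, so KepE is active.
Activator KepE is present, so *rudA* is transcribed.
So RudA is produced and active.
With repressor RudA bound, *dovN* is not transcribed.
So DovN is not produced.
Required activator DovN is absent, so *mibH* is not transcribed.
So MibH is not produced.
PurJ is constitutively active in this strain.
No repressor is bound and PurJ is active, so *holJ* is transcribed.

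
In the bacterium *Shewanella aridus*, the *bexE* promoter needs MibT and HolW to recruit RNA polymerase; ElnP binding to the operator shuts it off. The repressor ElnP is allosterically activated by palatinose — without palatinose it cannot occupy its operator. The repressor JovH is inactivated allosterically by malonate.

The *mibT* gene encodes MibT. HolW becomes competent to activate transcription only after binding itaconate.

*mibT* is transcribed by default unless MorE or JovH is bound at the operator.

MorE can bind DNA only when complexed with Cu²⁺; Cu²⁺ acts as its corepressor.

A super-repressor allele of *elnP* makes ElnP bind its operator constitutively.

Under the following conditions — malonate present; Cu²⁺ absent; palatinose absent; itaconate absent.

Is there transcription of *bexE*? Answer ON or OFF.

ElnP is constitutively active in this strain.
Cu²⁺ is absent, so MorE is inactive.
Malonate is present, so JovH is inactive.
With no repressor bound, *mibT* is transcribed.
So MibT is produced and active.
Itaconate is absent, so HolW is inactive.
With repressor ElnP bound, *bexE* is not transcribed.

OFF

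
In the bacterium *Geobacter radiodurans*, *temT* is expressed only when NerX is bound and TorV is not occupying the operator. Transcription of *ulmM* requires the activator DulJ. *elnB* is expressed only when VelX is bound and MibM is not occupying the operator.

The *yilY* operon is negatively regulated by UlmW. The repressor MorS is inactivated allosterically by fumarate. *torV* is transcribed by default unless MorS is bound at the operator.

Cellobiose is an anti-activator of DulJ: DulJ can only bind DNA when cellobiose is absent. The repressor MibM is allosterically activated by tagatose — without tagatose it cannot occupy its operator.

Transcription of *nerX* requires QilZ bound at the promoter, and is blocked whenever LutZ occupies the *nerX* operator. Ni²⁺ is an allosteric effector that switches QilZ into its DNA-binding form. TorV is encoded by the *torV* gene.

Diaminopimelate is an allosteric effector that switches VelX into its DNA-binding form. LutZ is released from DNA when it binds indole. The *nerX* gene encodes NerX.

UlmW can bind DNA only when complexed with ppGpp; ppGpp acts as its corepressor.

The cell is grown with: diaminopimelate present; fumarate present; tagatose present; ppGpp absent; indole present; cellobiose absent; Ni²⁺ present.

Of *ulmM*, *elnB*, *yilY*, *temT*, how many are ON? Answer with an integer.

Cellobiose is absent, so DulJ is active.
No repressor is bound and DulJ is active, so *ulmM* is transcribed.
→ *ulmM* is ON.
Diaminopimelate is present, so VelX is active.
Tagatose is present, so MibM is active.
With repressor MibM bound, *elnB* is not transcribed.
→ *elnB* is OFF.
ppGpp is absent, so UlmW is inactive.
With no repressor bound, *yilY* is transcribed.
→ *yilY* is ON.
Ni²⁺ is present, so QilZ is active.
Indole is present, so LutZ is inactive.
No repressor is bound and QilZ is active, so *nerX* is transcribed.
So NerX is produced and active.
Fumarate is present, so MorS is inactive.
With no repressor bound, *torV* is transcribed.
So TorV is produced and active.
With repressor TorV bound, *temT* is not transcribed.
→ *temT* is OFF.
2 of the 4 genes are transcribed.

2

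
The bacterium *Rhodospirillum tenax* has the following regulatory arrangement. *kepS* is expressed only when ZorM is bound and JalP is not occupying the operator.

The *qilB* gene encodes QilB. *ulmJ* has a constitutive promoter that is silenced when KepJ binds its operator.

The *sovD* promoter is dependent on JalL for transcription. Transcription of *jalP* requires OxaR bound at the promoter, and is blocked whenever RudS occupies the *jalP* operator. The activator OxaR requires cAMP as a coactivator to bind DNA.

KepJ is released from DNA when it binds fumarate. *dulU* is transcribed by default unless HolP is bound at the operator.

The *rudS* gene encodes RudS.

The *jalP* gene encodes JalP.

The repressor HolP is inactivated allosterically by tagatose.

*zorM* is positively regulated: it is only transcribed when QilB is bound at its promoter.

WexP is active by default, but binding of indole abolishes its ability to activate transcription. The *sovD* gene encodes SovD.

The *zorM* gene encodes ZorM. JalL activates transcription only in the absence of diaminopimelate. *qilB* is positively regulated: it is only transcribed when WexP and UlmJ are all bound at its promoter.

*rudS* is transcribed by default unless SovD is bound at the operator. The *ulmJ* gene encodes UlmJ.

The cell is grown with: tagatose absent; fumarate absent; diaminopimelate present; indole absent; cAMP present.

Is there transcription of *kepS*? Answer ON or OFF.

OFF

cAMP is present, so OxaR is active.
Diaminopimelate is present, so JalL is inactive.
Required activator JalL is absent, so *sovD* is not transcribed.
So SovD is not produced.
With no repressor bound, *rudS* is transcribed.
So RudS is produced and active.
With repressor RudS bound, *jalP* is not transcribed.
So JalP is not produced.
Indole is absent, so WexP is active.
Fumarate is absent, so KepJ is active.
With repressor KepJ bound, *ulmJ* is not transcribed.
So UlmJ is not produced.
Required activator UlmJ is absent, so *qilB* is not transcribed.
So QilB is not produced.
Required activator QilB is absent, so *zorM* is not transcribed.
So ZorM is not produced.
Required activator ZorM is absent, so *kepS* is not transcribed.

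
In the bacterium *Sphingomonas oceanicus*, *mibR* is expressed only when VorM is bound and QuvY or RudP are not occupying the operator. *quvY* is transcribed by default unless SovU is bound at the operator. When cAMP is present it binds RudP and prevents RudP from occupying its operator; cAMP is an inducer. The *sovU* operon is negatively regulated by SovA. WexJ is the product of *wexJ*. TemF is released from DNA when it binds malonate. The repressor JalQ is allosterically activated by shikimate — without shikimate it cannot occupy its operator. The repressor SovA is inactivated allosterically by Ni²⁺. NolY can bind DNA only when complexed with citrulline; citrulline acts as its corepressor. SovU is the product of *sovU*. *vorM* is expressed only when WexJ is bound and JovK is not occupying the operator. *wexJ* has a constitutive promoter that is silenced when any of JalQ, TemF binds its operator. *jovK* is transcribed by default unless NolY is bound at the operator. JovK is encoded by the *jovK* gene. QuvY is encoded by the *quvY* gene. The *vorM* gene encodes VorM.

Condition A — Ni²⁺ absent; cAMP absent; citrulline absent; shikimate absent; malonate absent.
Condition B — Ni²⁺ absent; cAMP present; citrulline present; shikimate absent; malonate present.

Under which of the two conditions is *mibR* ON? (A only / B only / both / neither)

Condition A:
Ni²⁺ is absent, so SovA is active.
With repressor SovA bound, *sovU* is not transcribed.
So SovU is not produced.
With no repressor bound, *quvY* is transcribed.
So QuvY is produced and active.
cAMP is absent, so RudP is active.
Citrulline is absent, so NolY is inactive.
With no repressor bound, *jovK* is transcribed.
So JovK is produced and active.
Shikimate is absent, so JalQ is inactive.
Malonate is absent, so TemF is active.
With repressor TemF bound, *wexJ* is not transcribed.
So WexJ is not produced.
With repressor JovK bound, *vorM* is not transcribed.
So VorM is not produced.
With repressor QuvY bound, *mibR* is not transcribed.
→ *mibR* is OFF in A.
Condition B:
Ni²⁺ is absent, so SovA is active.
With repressor SovA bound, *sovU* is not transcribed.
So SovU is not produced.
With no repressor bound, *quvY* is transcribed.
So QuvY is produced and active.
cAMP is present, so RudP is inactive.
Citrulline is present, so NolY is active.
With repressor NolY bound, *jovK* is not transcribed.
So JovK is not produced.
Shikimate is absent, so JalQ is inactive.
Malonate is present, so TemF is inactive.
With no repressor bound, *wexJ* is transcribed.
So WexJ is produced and active.
No repressor is bound and WexJ is active, so *vorM* is transcribed.
So VorM is produced and active.
With repressor QuvY bound, *mibR* is not transcribed.
→ *mibR* is OFF in B.

neither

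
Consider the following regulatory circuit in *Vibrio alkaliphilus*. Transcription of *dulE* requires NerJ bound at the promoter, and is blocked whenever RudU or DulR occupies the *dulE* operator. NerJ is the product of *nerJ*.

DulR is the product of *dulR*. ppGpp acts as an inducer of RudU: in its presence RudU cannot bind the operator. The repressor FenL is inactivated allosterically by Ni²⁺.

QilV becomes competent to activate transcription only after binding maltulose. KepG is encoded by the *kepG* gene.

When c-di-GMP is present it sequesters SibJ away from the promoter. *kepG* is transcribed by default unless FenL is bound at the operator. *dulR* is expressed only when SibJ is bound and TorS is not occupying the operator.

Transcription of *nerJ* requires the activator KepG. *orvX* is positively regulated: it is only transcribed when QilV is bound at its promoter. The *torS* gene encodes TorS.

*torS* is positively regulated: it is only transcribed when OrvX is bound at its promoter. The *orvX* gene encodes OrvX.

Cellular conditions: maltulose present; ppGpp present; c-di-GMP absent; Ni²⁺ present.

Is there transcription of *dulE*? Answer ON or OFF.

Ni²⁺ is present, so FenL is inactive.
With no repressor bound, *kepG* is transcribed.
So KepG is produced and active.
No repressor is bound and KepG is active, so *nerJ* is transcribed.
So NerJ is produced and active.
ppGpp is present, so RudU is inactive.
Maltulose is present, so QilV is active.
No repressor is bound and QilV is active, so *orvX* is transcribed.
So OrvX is produced and active.
No repressor is bound and OrvX is active, so *torS* is transcribed.
So TorS is produced and active.
c-di-GMP is absent, so SibJ is active.
With repressor TorS bound, *dulR* is not transcribed.
So DulR is not produced.
No repressor is bound and NerJ is active, so *dulE* is transcribed.

ON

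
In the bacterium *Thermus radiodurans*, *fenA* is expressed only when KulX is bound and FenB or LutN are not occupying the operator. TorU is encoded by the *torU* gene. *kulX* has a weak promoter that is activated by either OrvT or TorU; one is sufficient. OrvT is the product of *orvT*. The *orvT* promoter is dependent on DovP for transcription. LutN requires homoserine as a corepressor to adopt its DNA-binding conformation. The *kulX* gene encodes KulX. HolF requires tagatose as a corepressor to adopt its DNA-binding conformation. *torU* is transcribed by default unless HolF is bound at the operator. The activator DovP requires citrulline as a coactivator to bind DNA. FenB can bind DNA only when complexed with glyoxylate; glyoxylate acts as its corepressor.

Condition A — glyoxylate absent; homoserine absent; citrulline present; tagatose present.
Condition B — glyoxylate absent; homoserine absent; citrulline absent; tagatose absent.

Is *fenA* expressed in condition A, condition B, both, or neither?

both

Condition A:
Glyoxylate is absent, so FenB is inactive.
Homoserine is absent, so LutN is inactive.
Citrulline is present, so DovP is active.
No repressor is bound and DovP is active, so *orvT* is transcribed.
So OrvT is produced and active.
Tagatose is present, so HolF is active.
With repressor HolF bound, *torU* is not transcribed.
So TorU is not produced.
Activator OrvT is present, so *kulX* is transcribed.
So KulX is produced and active.
No repressor is bound and KulX is active, so *fenA* is transcribed.
→ *fenA* is ON in A.
Condition B:
Glyoxylate is absent, so FenB is inactive.
Homoserine is absent, so LutN is inactive.
Citrulline is absent, so DovP is inactive.
Required activator DovP is absent, so *orvT* is not transcribed.
So OrvT is not produced.
Tagatose is absent, so HolF is inactive.
With no repressor bound, *torU* is transcribed.
So TorU is produced and active.
Activator TorU is present, so *kulX* is transcribed.
So KulX is produced and active.
No repressor is bound and KulX is active, so *fenA* is transcribed.
→ *fenA* is ON in B.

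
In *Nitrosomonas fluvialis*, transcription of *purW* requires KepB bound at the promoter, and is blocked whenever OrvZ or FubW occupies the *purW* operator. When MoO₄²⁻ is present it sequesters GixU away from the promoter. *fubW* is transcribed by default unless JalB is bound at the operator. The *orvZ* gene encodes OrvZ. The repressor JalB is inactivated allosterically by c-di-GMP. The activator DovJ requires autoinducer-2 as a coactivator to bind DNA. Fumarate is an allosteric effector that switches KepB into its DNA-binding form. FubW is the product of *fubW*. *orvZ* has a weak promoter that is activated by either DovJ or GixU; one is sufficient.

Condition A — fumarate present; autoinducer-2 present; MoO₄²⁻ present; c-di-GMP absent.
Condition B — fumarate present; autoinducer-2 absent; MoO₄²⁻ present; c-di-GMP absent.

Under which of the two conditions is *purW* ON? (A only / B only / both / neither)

B only

Condition A:
Fumarate is present, so KepB is active.
Autoinducer-2 is present, so DovJ is active.
MoO₄²⁻ is present, so GixU is inactive.
Activator DovJ is present, so *orvZ* is transcribed.
So OrvZ is produced and active.
c-di-GMP is absent, so JalB is active.
With repressor JalB bound, *fubW* is not transcribed.
So FubW is not produced.
With repressor OrvZ bound, *purW* is not transcribed.
→ *purW* is OFF in A.
Condition B:
Fumarate is present, so KepB is active.
Autoinducer-2 is absent, so DovJ is inactive.
MoO₄²⁻ is present, so GixU is inactive.
No activator is available at the *orvZ* promoter, so *orvZ* is not transcribed.
So OrvZ is not produced.
c-di-GMP is absent, so JalB is active.
With repressor JalB bound, *fubW* is not transcribed.
So FubW is not produced.
No repressor is bound and KepB is active, so *purW* is transcribed.
→ *purW* is ON in B.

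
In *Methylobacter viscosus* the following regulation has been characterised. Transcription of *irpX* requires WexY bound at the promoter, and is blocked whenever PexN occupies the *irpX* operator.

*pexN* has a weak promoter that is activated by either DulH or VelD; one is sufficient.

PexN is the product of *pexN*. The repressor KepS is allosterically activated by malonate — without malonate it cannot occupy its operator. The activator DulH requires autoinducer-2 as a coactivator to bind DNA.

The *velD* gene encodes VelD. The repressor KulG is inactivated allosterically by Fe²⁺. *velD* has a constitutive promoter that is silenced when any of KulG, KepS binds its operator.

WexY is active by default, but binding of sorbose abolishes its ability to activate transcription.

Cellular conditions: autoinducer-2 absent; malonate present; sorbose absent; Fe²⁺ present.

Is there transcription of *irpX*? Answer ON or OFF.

Autoinducer-2 is absent, so DulH is inactive.
Fe²⁺ is present, so KulG is inactive.
Malonate is present, so KepS is active.
With repressor KepS bound, *velD* is not transcribed.
So VelD is not produced.
No activator is available at the *pexN* promoter, so *pexN* is not transcribed.
So PexN is not produced.
Sorbose is absent, so WexY is active.
No repressor is bound and WexY is active, so *irpX* is transcribed.

ON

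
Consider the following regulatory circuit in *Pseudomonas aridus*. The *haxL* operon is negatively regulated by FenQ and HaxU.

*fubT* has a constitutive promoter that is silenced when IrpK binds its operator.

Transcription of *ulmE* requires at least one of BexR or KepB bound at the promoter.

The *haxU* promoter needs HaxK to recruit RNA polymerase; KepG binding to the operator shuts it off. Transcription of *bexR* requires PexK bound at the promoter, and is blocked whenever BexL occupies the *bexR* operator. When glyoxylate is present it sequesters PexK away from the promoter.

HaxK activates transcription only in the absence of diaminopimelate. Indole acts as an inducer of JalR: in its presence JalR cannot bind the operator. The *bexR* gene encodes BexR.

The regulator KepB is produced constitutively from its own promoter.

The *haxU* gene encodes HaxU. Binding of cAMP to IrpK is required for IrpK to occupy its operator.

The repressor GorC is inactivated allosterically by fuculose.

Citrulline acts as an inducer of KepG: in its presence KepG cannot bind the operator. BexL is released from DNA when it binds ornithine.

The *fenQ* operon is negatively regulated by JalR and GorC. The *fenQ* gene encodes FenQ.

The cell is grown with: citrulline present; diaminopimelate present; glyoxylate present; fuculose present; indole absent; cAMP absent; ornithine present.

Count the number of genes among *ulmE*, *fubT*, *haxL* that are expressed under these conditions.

3

Glyoxylate is present, so PexK is inactive.
Ornithine is present, so BexL is inactive.
Required activator PexK is absent, so *bexR* is not transcribed.
So BexR is not produced.
KepB is produced constitutively and is active.
Activator KepB is present, so *ulmE* is transcribed.
→ *ulmE* is ON.
cAMP is absent, so IrpK is inactive.
With no repressor bound, *fubT* is transcribed.
→ *fubT* is ON.
Indole is absent, so JalR is active.
Fuculose is present, so GorC is inactive.
With repressor JalR bound, *fenQ* is not transcribed.
So FenQ is not produced.
Citrulline is present, so KepG is inactive.
Diaminopimelate is present, so HaxK is inactive.
Required activator HaxK is absent, so *haxU* is not transcribed.
So HaxU is not produced.
With no repressor bound, *haxL* is transcribed.
→ *haxL* is ON.
3 of the 3 genes are transcribed.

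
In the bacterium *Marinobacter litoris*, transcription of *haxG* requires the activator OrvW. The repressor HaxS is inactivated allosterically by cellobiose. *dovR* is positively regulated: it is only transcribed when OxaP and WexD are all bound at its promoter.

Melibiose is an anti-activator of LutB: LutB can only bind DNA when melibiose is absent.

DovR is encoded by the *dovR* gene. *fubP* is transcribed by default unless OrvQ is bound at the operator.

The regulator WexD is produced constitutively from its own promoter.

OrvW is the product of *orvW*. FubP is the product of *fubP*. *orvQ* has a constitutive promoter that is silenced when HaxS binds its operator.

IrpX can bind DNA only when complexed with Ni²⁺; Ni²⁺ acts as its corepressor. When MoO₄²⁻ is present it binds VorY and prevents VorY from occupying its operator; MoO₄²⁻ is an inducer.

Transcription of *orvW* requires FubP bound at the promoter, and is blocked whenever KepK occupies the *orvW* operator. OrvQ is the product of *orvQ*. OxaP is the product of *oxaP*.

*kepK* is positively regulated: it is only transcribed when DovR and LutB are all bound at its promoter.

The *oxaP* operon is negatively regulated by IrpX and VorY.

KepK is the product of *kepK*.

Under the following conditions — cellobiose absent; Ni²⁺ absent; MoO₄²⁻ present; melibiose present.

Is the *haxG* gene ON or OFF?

Ni²⁺ is absent, so IrpX is inactive.
MoO₄²⁻ is present, so VorY is inactive.
With no repressor bound, *oxaP* is transcribed.
So OxaP is produced and active.
WexD is produced constitutively and is active.
No repressor is bound and OxaP and WexD are active, so *dovR* is transcribed.
So DovR is produced and active.
Melibiose is present, so LutB is inactive.
Required activator LutB is absent, so *kepK* is not transcribed.
So KepK is not produced.
Cellobiose is absent, so HaxS is active.
With repressor HaxS bound, *orvQ* is not transcribed.
So OrvQ is not produced.
With no repressor bound, *fubP* is transcribed.
So FubP is produced and active.
No repressor is bound and FubP is active, so *orvW* is transcribed.
So OrvW is produced and active.
No repressor is bound and OrvW is active, so *haxG* is transcribed.

ON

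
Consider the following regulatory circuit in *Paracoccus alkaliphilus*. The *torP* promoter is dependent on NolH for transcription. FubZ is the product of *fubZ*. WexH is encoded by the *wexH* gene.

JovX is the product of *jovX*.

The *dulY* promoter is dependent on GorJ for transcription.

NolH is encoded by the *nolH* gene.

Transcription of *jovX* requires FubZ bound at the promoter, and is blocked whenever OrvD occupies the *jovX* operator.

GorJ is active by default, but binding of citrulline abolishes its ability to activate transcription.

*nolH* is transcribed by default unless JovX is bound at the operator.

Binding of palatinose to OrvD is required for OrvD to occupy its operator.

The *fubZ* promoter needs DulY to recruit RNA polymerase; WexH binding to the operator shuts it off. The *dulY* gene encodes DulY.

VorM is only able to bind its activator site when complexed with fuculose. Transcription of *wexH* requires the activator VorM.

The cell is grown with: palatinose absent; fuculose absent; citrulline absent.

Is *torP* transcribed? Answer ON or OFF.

Fuculose is absent, so VorM is inactive.
Required activator VorM is absent, so *wexH* is not transcribed.
So WexH is not produced.
Citrulline is absent, so GorJ is active.
No repressor is bound and GorJ is active, so *dulY* is transcribed.
So DulY is produced and active.
No repressor is bound and DulY is active, so *fubZ* is transcribed.
So FubZ is produced and active.
Palatinose is absent, so OrvD is inactive.
No repressor is bound and FubZ is active, so *jovX* is transcribed.
So JovX is produced and active.
With repressor JovX bound, *nolH* is not transcribed.
So NolH is not produced.
Required activator NolH is absent, so *torP* is not transcribed.

OFF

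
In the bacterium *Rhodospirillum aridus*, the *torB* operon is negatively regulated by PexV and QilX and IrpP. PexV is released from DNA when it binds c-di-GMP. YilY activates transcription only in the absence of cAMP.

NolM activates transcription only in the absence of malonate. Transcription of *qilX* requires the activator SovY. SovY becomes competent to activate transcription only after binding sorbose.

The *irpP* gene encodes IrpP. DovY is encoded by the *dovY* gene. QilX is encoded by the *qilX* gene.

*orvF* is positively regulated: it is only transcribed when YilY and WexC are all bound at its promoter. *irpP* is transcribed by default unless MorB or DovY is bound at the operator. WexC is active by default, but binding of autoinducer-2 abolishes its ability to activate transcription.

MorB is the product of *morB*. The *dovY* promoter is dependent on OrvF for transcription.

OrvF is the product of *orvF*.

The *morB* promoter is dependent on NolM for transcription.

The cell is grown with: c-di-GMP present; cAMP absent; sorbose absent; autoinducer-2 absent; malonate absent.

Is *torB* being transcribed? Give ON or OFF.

ON

c-di-GMP is present, so PexV is inactive.
Sorbose is absent, so SovY is inactive.
Required activator SovY is absent, so *qilX* is not transcribed.
So QilX is not produced.
Malonate is absent, so NolM is active.
No repressor is bound and NolM is active, so *morB* is transcribed.
So MorB is produced and active.
cAMP is absent, so YilY is active.
Autoinducer-2 is absent, so WexC is active.
No repressor is bound and YilY and WexC are active, so *orvF* is transcribed.
So OrvF is produced and active.
No repressor is bound and OrvF is active, so *dovY* is transcribed.
So DovY is produced and active.
With repressor MorB bound, *irpP* is not transcribed.
So IrpP is not produced.
With no repressor bound, *torB* is transcribed.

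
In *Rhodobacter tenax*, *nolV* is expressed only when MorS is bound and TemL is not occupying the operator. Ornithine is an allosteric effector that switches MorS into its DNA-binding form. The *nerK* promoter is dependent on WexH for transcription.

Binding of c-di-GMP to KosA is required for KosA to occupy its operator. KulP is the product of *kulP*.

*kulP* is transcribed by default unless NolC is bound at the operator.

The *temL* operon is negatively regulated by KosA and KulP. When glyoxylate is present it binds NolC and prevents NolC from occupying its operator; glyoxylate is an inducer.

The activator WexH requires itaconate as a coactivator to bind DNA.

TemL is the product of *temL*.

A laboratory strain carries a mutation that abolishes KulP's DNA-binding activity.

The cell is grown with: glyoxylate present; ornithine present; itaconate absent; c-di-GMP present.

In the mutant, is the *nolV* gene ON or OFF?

Ornithine is present, so MorS is active.
c-di-GMP is present, so KosA is active.
KulP is non-functional in this strain, so it has no effect.
With repressor KosA bound, *temL* is not transcribed.
So TemL is not produced.
No repressor is bound and MorS is active, so *nolV* is transcribed.

ON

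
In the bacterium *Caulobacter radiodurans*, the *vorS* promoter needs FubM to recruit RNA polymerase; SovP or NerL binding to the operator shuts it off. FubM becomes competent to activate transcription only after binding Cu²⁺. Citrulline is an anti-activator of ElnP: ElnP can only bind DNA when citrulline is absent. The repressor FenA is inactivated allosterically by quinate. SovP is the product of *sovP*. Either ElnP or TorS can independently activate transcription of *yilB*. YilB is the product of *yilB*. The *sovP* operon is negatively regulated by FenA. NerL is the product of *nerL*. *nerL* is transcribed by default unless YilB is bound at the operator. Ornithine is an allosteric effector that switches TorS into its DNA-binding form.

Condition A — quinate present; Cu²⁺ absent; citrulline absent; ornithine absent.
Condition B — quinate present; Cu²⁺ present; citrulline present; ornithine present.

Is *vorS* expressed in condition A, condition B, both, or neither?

neither

Condition A:
Quinate is present, so FenA is inactive.
With no repressor bound, *sovP* is transcribed.
So SovP is produced and active.
Cu²⁺ is absent, so FubM is inactive.
Citrulline is absent, so ElnP is active.
Ornithine is absent, so TorS is inactive.
Activator ElnP is present, so *yilB* is transcribed.
So YilB is produced and active.
With repressor YilB bound, *nerL* is not transcribed.
So NerL is not produced.
With repressor SovP bound, *vorS* is not transcribed.
→ *vorS* is OFF in A.
Condition B:
Quinate is present, so FenA is inactive.
With no repressor bound, *sovP* is transcribed.
So SovP is produced and active.
Cu²⁺ is present, so FubM is active.
Citrulline is present, so ElnP is inactive.
Ornithine is present, so TorS is active.
Activator TorS is present, so *yilB* is transcribed.
So YilB is produced and active.
With repressor YilB bound, *nerL* is not transcribed.
So NerL is not produced.
With repressor SovP bound, *vorS* is not transcribed.
→ *vorS* is OFF in B.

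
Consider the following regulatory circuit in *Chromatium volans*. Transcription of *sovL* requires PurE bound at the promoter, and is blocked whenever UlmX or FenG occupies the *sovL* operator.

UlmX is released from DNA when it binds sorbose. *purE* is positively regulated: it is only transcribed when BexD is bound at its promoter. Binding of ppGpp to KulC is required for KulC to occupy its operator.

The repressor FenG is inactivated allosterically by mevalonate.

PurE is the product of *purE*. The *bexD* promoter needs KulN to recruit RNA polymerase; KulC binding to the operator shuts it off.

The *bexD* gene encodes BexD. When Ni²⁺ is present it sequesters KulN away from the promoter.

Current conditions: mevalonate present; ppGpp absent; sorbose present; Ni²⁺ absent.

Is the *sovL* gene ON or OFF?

ON

Sorbose is present, so UlmX is inactive.
Mevalonate is present, so FenG is inactive.
ppGpp is absent, so KulC is inactive.
Ni²⁺ is absent, so KulN is active.
No repressor is bound and KulN is active, so *bexD* is transcribed.
So BexD is produced and active.
No repressor is bound and BexD is active, so *purE* is transcribed.
So PurE is produced and active.
No repressor is bound and PurE is active, so *sovL* is transcribed.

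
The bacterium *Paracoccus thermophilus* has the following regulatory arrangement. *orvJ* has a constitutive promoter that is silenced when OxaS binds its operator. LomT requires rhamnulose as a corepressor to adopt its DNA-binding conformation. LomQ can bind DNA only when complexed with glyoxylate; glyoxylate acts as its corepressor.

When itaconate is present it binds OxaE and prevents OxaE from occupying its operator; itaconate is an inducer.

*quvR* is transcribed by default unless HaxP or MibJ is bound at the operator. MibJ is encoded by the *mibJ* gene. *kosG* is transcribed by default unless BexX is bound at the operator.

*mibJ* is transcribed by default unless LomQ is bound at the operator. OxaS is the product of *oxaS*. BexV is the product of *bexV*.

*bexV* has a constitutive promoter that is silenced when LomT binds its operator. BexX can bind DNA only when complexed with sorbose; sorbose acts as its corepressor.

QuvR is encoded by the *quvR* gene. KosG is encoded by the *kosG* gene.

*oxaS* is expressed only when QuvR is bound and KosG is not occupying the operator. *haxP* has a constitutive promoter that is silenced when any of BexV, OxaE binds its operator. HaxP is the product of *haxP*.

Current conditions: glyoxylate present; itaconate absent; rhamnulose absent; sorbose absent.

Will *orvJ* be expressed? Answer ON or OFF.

Rhamnulose is absent, so LomT is inactive.
With no repressor bound, *bexV* is transcribed.
So BexV is produced and active.
Itaconate is absent, so OxaE is active.
With repressor BexV bound, *haxP* is not transcribed.
So HaxP is not produced.
Glyoxylate is present, so LomQ is active.
With repressor LomQ bound, *mibJ* is not transcribed.
So MibJ is not produced.
With no repressor bound, *quvR* is transcribed.
So QuvR is produced and active.
Sorbose is absent, so BexX is inactive.
With no repressor bound, *kosG* is transcribed.
So KosG is produced and active.
With repressor KosG bound, *oxaS* is not transcribed.
So OxaS is not produced.
With no repressor bound, *orvJ* is transcribed.

ON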